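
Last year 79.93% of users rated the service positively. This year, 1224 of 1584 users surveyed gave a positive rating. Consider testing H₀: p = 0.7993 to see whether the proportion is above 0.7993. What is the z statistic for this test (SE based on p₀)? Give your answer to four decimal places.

z = -2.6405

p̂ = 1224/1584 = 0.7727273.
Standard error under H₀: √(0.7993×0.2007/1584) = 0.0100635.
z = (0.7727273 − 0.7993)/0.0100635 = -0.0265727/0.0100635 = -2.6405.
p-value = P(Z > -2.640) ≈ 0.9959.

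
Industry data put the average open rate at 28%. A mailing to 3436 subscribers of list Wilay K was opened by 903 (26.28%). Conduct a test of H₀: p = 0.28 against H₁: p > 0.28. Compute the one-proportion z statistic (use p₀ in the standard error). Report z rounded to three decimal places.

z = -2.245

p̂ = 903/3436 ≈ 0.262806.
Standard error under H₀: √(0.28×0.72/3436) = 0.007660.
z = (0.262806 − 0.28)/0.007660 = -0.017194/0.007660 = -2.245.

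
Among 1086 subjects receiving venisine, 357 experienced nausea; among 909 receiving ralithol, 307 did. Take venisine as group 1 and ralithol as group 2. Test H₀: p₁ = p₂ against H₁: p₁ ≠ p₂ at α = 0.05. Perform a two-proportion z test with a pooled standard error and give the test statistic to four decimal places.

p̂₁ = 357/1086 ≈ 0.328729, p̂₂ = 307/909 ≈ 0.337734.
Pooled p̂ = (357+307)/(1086+909) = 664/1995 = 0.332832.
SE = √(p̂(1−p̂)(1/n₁+1/n₂)) = √(0.332832·0.667168·0.00202092) = √(0.000448755) = 0.021184.
z = (0.328729 − 0.337734)/0.021184 = -0.009005/0.021184 = -0.4251.
p-value = 2·P(Z > 0.425) ≈ 0.6708, so at α = 0.05 we fail to reject H₀.

z = -0.4251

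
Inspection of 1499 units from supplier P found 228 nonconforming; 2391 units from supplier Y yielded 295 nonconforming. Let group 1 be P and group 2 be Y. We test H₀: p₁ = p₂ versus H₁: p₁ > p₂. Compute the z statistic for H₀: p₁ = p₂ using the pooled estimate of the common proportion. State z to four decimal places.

z = 2.5557

p̂₁ = 228/1499 = 0.1521014, p̂₂ = 295/2391 = 0.1233793.
Pooled p̂ = (228+295)/(1499+2391) = 523/3890 = 0.1344473.
SE = √(0.116371 × 0.00108535) = 0.0112385.
z = (0.1521014 − 0.1233793)/0.0112385 = 0.0287221/0.0112385 = 2.5557.
p-value = P(Z > 2.556) ≈ 0.0053.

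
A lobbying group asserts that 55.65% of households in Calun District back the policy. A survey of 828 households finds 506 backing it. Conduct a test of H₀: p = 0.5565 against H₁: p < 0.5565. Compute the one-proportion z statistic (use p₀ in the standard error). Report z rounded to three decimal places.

z = 3.163

p̂ = 506/828 = 0.611111.
SE = √(p₀(1−p₀)/n) = √(0.24681/828) = 0.017265.
z = (0.611111 − 0.5565)/0.017265 = 0.054611/0.017265 = 3.163.
p-value = P(Z < 3.163) ≈ 0.9992.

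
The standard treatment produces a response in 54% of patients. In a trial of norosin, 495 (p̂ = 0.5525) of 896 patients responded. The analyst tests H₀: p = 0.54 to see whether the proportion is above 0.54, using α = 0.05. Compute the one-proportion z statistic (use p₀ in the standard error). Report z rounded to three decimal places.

z = 0.748

p̂ = 495/896 ≈ 0.55246.
SE = √(p₀(1−p₀)/n) = √(0.2484/896) = 0.01665.
z = (0.55246 − 0.54)/0.01665 = 0.01246/0.01665 = 0.748.
p-value = P(Z > 0.748) ≈ 0.2272; since p > α = 0.05, fail to reject H₀.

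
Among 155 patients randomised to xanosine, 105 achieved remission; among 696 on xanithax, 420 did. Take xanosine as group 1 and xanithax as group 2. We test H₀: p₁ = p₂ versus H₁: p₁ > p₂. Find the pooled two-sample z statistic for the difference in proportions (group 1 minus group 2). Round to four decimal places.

p̂₁ = 105/155 = 0.677419, p̂₂ = 420/696 = 0.603448.
Pooled p̂ = (105+420)/(155+696) = 525/851 = 0.616921.
SE = √(p̂(1−p̂)(1/n₁+1/n₂)) = √(0.616921·0.383079·0.00788839) = √(0.00186426) = 0.043177.
z = (0.677419 − 0.603448)/0.043177 = 0.073971/0.043177 = 1.7132.
p-value = P(Z > 1.713) ≈ 0.0433.

z = 1.7132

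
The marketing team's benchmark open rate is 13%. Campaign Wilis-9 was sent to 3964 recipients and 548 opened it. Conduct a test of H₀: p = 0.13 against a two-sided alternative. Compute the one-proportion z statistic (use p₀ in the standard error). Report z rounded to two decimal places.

z = 1.54

p̂ = 548/3964 = 0.13824.
SE = √(p₀(1−p₀)/n) = √(0.1131/3964) = 0.00534.
z = (0.13824 − 0.13)/0.00534 = 0.00824/0.00534 = 1.54.
Two-sided p-value ≈ 2·Φ(−1.543) = 0.1227.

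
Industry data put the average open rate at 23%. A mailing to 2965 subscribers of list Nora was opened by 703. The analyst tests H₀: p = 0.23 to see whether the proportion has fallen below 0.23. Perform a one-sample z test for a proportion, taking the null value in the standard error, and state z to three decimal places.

p̂ = 703/2965 = 0.2370995.
Standard error under H₀: √(0.23×0.77/2965) = 0.0077285.
z = (0.2370995 − 0.23)/0.0077285 = 0.0070995/0.0077285 = 0.919.
p-value = P(Z < 0.919) ≈ 0.8208.

z = 0.919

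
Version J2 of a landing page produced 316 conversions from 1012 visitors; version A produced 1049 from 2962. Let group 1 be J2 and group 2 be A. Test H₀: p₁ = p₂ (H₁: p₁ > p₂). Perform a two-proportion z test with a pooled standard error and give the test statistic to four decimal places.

z = -2.4233

p̂₁ = 316/1012 = 0.3122530, p̂₂ = 1049/2962 = 0.3541526.
Pooled p̂ = (316+1049)/(1012+2962) = 1365/3974 = 0.3434826.
SE = √(0.225502 × 0.00132575) = 0.0172905.
z = (0.3122530 − 0.3541526)/0.0172905 = -0.0418996/0.0172905 = -2.4233.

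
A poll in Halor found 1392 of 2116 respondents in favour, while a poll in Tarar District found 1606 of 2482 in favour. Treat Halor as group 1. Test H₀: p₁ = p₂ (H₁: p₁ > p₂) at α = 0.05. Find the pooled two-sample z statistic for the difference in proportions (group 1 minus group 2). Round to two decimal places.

p̂₁ = 1392/2116 ≈ 0.65784, p̂₂ = 1606/2482 ≈ 0.64706.
Pooled p̂ = (1392+1606)/(2116+2482) = 2998/4598 = 0.65202.
SE = √(0.226889 × 0.000875491) = 0.01409.
z = (0.65784 − 0.64706)/0.01409 = 0.01078/0.01409 = 0.77.
p-value = P(Z > 0.765) ≈ 0.2220; since p > α = 0.05, fail to reject H₀.

z = 0.77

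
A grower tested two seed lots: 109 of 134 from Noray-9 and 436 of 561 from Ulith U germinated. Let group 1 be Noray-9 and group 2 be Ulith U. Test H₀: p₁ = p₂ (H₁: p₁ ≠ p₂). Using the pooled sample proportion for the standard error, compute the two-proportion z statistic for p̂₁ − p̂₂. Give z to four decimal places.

p̂₁ = 109/134 = 0.813433, p̂₂ = 436/561 = 0.777184.
Pooled p̂ = (109+436)/(134+561) = 545/695 = 0.784173.
SE = √(p̂(1−p̂)(1/n₁+1/n₂)) = √(0.784173·0.215827·0.00924522) = √(0.00156472) = 0.039556.
z = (0.813433 − 0.777184)/0.039556 = 0.036249/0.039556 = 0.9164.
Two-sided p-value ≈ 2·Φ(−0.916) = 0.3595.

z = 0.9164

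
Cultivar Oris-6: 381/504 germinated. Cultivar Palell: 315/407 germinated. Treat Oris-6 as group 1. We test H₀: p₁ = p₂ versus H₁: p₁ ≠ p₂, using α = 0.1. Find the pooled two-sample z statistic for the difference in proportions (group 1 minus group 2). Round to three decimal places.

p̂₁ = 381/504 ≈ 0.75595, p̂₂ = 315/407 ≈ 0.77396.
Pooled p̂ = (381+315)/(504+407) = 696/911 = 0.76400.
SE = √(p̂(1−p̂)(1/n₁+1/n₂)) = √(0.76400·0.23600·0.00444113) = √(0.000800764) = 0.02830.
z = (0.75595 − 0.77396)/0.02830 = -0.01801/0.02830 = -0.636.
p-value = 2·P(Z > 0.636) ≈ 0.5246; since p > α = 0.1, fail to reject H₀.

z = -0.636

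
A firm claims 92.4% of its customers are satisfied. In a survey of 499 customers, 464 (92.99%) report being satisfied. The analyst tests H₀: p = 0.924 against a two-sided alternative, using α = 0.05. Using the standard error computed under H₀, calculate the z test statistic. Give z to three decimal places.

p̂ = 464/499 = 0.92986.
Under H₀, SE = √(0.924·0.076/499) = √(0.000140729) = 0.01186.
z = (0.92986 − 0.924)/0.01186 = 0.00586/0.01186 = 0.494.
p-value = 2·P(Z > 0.494) ≈ 0.6213, so at α = 0.05 we fail to reject H₀.

z = 0.494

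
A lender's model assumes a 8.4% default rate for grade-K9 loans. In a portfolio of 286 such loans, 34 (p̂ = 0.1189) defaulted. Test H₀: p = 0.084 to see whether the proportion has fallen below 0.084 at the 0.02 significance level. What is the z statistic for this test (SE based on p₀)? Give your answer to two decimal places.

z = 2.13

p̂ = 34/286 = 0.1189.
Standard error under H₀: √(0.084×0.916/286) = 0.0164.
z = (0.1189 − 0.084)/0.0164 = 0.0349/0.0164 = 2.13.
p-value = P(Z < 2.127) ≈ 0.9833. With α = 0.02, fail to reject H₀.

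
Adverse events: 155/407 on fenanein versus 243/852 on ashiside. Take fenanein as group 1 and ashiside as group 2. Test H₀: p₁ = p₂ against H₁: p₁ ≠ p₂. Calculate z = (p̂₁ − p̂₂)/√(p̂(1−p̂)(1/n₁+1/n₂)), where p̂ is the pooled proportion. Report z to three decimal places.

z = 3.413

p̂₁ = 155/407 ≈ 0.38084, p̂₂ = 243/852 ≈ 0.28521.
Pooled p̂ = (155+243)/(407+852) = 398/1259 = 0.31612.
SE = √(p̂(1−p̂)(1/n₁+1/n₂)) = √(0.31612·0.68388·0.00363071) = √(0.000784922) = 0.02802.
z = (0.38084 − 0.28521)/0.02802 = 0.09563/0.02802 = 3.413.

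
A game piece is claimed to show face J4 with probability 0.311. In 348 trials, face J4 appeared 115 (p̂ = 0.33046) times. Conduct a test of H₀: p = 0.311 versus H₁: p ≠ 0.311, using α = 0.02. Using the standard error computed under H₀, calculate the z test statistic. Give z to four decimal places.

z = 0.7842

p̂ = 115/348 = 0.330460.
Standard error under H₀: √(0.311×0.689/348) = 0.024814.
z = (0.330460 − 0.311)/0.024814 = 0.019460/0.024814 = 0.7842.
p-value = 2·P(Z > 0.784) ≈ 0.4329; since p > α = 0.02, fail to reject H₀.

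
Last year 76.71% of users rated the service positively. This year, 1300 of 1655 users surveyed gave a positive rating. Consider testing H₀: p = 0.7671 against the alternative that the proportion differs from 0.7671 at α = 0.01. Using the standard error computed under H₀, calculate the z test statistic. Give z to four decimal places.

p̂ = 1300/1655 = 0.7854985.
Under H₀, SE = √(0.7671·0.2329/1655) = √(0.00010795) = 0.0103899.
z = (0.7854985 − 0.7671)/0.0103899 = 0.0183985/0.0103899 = 1.7708.
Two-sided p-value ≈ 2·Φ(−1.771) = 0.0766. With α = 0.01, fail to reject H₀.

z = 1.7708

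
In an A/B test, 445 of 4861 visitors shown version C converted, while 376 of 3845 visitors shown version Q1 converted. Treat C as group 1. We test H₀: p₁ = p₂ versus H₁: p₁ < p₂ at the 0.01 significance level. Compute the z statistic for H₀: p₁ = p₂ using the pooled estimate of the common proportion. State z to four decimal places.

z = -0.9900

p̂₁ = 445/4861 ≈ 0.091545, p̂₂ = 376/3845 ≈ 0.097789.
Pooled p̂ = (445+376)/(4861+3845) = 821/8706 = 0.094303.
SE = √(p̂(1−p̂)(1/n₁+1/n₂)) = √(0.094303·0.905697·0.000465797) = √(3.97836e-05) = 0.006307.
z = (0.091545 − 0.097789)/0.006307 = -0.006244/0.006307 = -0.9900.
p-value = P(Z < -0.990) ≈ 0.1611. With α = 0.01, fail to reject H₀.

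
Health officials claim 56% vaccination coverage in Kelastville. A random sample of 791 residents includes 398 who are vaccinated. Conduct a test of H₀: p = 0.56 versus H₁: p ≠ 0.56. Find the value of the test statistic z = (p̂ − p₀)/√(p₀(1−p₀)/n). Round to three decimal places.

z = -3.220

p̂ = 398/791 ≈ 0.50316.
Standard error under H₀: √(0.56×0.44/791) = 0.01765.
z = (0.50316 − 0.56)/0.01765 = -0.05684/0.01765 = -3.220.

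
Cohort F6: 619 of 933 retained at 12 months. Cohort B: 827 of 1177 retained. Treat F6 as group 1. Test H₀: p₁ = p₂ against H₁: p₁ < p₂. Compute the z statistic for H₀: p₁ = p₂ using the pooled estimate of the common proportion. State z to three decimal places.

p̂₁ = 619/933 = 0.663451, p̂₂ = 827/1177 = 0.702634.
Pooled p̂ = (619+827)/(933+1177) = 1446/2110 = 0.685308.
SE = √(0.215661 × 0.00192143) = 0.020356.
z = (0.663451 − 0.702634)/0.020356 = -0.039183/0.020356 = -1.925.

z = -1.925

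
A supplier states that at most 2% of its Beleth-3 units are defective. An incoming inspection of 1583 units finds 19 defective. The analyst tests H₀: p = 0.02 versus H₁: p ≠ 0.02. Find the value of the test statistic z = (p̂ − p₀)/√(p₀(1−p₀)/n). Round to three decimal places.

p̂ = 19/1583 ≈ 0.01200.
Under H₀, SE = √(0.02·0.98/1583) = √(1.23816e-05) = 0.00352.
z = (0.01200 − 0.02)/0.00352 = -0.00800/0.00352 = -2.273.
Two-sided p-value ≈ 2·Φ(−2.273) = 0.0230.

z = -2.273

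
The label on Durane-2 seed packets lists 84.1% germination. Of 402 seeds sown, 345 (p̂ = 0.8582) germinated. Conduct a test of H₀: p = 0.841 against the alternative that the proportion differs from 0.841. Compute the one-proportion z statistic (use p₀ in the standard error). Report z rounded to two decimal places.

z = 0.94

p̂ = 345/402 = 0.85821.
Under H₀, SE = √(0.841·0.159/402) = √(0.000332634) = 0.01824.
z = (0.85821 − 0.841)/0.01824 = 0.01721/0.01824 = 0.94.
p-value = 2·P(Z > 0.944) ≈ 0.3454.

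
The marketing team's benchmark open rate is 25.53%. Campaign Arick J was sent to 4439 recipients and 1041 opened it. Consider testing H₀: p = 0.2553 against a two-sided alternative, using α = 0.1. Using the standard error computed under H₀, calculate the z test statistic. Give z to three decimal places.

p̂ = 1041/4439 = 0.2345123.
Standard error under H₀: √(0.2553×0.7447/4439) = 0.0065445.
z = (0.2345123 − 0.2553)/0.0065445 = -0.0207877/0.0065445 = -3.176.
p-value = 2·P(Z > 3.176) ≈ 0.0015, so at α = 0.1 we reject H₀.

z = -3.176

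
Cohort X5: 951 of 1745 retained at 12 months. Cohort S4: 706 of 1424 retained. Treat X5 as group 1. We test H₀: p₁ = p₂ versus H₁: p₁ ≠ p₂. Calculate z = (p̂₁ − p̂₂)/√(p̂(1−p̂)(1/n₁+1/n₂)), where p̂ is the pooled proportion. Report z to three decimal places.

p̂₁ = 951/1745 ≈ 0.54499, p̂₂ = 706/1424 ≈ 0.49579.
Pooled p̂ = (951+706)/(1745+1424) = 1657/3169 = 0.52288.
SE = √(0.249477 × 0.00127531) = 0.01784.
z = (0.54499 − 0.49579)/0.01784 = 0.04920/0.01784 = 2.758.

z = 2.758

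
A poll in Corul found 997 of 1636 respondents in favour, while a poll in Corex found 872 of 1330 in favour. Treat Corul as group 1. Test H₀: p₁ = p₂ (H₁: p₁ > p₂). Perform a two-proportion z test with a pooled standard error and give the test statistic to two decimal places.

z = -2.59

p̂₁ = 997/1636 ≈ 0.60941, p̂₂ = 872/1330 ≈ 0.65564.
Pooled p̂ = (997+872)/(1636+1330) = 1869/2966 = 0.63014.
SE = √(0.233063 × 0.00136313) = 0.01782.
z = (0.60941 − 0.65564)/0.01782 = -0.04623/0.01782 = -2.59.
p-value = P(Z > -2.593) ≈ 0.9952.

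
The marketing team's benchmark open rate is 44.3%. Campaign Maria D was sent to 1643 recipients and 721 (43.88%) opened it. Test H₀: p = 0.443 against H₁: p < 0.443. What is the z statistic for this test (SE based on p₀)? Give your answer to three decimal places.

z = -0.340

p̂ = 721/1643 = 0.43883.
Standard error under H₀: √(0.443×0.557/1643) = 0.01225.
z = (0.43883 − 0.443)/0.01225 = -0.00417/0.01225 = -0.340.
p-value = P(Z < -0.340) ≈ 0.3669.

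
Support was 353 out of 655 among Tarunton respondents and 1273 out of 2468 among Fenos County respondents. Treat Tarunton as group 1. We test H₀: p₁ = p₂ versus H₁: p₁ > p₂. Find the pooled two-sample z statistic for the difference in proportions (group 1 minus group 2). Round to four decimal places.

p̂₁ = 353/655 ≈ 0.538931, p̂₂ = 1273/2468 ≈ 0.515802.
Pooled p̂ = (353+1273)/(655+2468) = 1626/3123 = 0.520653.
SE = √(0.249573 × 0.0019319) = 0.021958.
z = (0.538931 − 0.515802)/0.021958 = 0.023129/0.021958 = 1.0533.
p-value = P(Z > 1.053) ≈ 0.1461.

z = 1.0533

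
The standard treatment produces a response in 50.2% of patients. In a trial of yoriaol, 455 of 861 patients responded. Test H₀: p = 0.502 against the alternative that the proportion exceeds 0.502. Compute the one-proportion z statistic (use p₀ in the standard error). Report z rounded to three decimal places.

z = 1.553

p̂ = 455/861 ≈ 0.52846.
SE = √(p₀(1−p₀)/n) = √(0.25/861) = 0.01704.
z = (0.52846 − 0.502)/0.01704 = 0.02646/0.01704 = 1.553.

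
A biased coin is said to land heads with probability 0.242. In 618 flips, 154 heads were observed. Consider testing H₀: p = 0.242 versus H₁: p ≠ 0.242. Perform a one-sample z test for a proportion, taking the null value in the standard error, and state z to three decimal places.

z = 0.417

p̂ = 154/618 ≈ 0.24919.
SE = √(p₀(1−p₀)/n) = √(0.18344/618) = 0.01723.
z = (0.24919 − 0.242)/0.01723 = 0.00719/0.01723 = 0.417.
p-value = 2·P(Z > 0.417) ≈ 0.6764.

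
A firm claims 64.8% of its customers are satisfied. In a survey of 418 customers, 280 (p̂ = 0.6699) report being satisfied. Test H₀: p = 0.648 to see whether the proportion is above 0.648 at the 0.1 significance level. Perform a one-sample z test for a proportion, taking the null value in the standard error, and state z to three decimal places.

z = 0.936

p̂ = 280/418 = 0.66986.
SE = √(p₀(1−p₀)/n) = √(0.2281/418) = 0.02336.
z = (0.66986 − 0.648)/0.02336 = 0.02186/0.02336 = 0.936.
p-value = P(Z > 0.936) ≈ 0.1747; since p > α = 0.1, fail to reject H₀.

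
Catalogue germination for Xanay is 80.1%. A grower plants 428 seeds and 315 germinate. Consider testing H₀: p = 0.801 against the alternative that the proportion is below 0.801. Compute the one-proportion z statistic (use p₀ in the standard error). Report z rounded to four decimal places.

z = -3.3691

p̂ = 315/428 = 0.7359813.
Under H₀, SE = √(0.801·0.199/428) = √(0.000372428) = 0.0192984.
z = (0.7359813 − 0.801)/0.0192984 = -0.0650187/0.0192984 = -3.3691.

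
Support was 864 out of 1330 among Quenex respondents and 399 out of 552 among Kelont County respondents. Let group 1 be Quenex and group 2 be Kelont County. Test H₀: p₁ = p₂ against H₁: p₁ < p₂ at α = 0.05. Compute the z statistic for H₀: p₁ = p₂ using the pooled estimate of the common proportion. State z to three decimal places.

z = -3.077

p̂₁ = 864/1330 = 0.64962, p̂₂ = 399/552 = 0.72283.
Pooled p̂ = (864+399)/(1330+552) = 1263/1882 = 0.67109.
SE = √(0.220727 × 0.00256347) = 0.02379.
z = (0.64962 − 0.72283)/0.02379 = -0.07321/0.02379 = -3.077.
p-value = P(Z < -3.077) ≈ 0.0010, so at α = 0.05 we reject H₀.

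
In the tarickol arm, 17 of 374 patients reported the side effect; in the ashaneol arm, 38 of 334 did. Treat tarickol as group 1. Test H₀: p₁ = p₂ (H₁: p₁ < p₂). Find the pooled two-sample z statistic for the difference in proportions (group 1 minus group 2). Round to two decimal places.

z = -3.39

p̂₁ = 17/374 ≈ 0.04545, p̂₂ = 38/334 ≈ 0.11377.
Pooled p̂ = (17+38)/(374+334) = 55/708 = 0.07768.
SE = √(0.0716489 × 0.00566781) = 0.02015.
z = (0.04545 − 0.11377)/0.02015 = -0.06832/0.02015 = -3.39.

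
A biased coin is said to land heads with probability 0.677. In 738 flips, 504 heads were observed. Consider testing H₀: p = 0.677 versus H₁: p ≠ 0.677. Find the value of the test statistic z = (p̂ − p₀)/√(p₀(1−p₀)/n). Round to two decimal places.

z = 0.34

p̂ = 504/738 = 0.6829.
Standard error under H₀: √(0.677×0.323/738) = 0.0172.
z = (0.6829 − 0.677)/0.0172 = 0.0059/0.0172 = 0.34.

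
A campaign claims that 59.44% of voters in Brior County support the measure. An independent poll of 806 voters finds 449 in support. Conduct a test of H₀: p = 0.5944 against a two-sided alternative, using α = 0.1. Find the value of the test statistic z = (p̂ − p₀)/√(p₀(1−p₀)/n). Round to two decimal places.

p̂ = 449/806 = 0.5571.
SE = √(p₀(1−p₀)/n) = √(0.24109/806) = 0.0173.
z = (0.5571 − 0.5944)/0.0173 = -0.0373/0.0173 = -2.16.
Two-sided p-value ≈ 2·Φ(−2.158) = 0.0309, so at α = 0.1 we reject H₀.

z = -2.16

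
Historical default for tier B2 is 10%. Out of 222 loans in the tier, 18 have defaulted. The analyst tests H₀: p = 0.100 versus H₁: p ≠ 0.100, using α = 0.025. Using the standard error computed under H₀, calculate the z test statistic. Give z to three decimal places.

z = -0.940

p̂ = 18/222 ≈ 0.08108.
Standard error under H₀: √(0.1×0.9/222) = 0.02013.
z = (0.08108 − 0.1)/0.02013 = -0.01892/0.02013 = -0.940.
p-value = 2·P(Z > 0.940) ≈ 0.3474; since p > α = 0.025, fail to reject H₀.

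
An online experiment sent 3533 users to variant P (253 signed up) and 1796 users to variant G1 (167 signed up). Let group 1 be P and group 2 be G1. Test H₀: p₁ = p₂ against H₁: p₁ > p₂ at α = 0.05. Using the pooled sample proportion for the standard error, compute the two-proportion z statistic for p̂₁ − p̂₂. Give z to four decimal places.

z = -2.7372

p̂₁ = 253/3533 ≈ 0.0716105, p̂₂ = 167/1796 ≈ 0.0929844.
Pooled p̂ = (253+167)/(3533+1796) = 420/5329 = 0.0788140.
SE = √(p̂(1−p̂)(1/n₁+1/n₂)) = √(0.0788140·0.9211860·0.000839838) = √(6.09743e-05) = 0.0078086.
z = (0.0716105 − 0.0929844)/0.0078086 = -0.0213739/0.0078086 = -2.7372.
p-value = P(Z > -2.737) ≈ 0.9969; since p > α = 0.05, fail to reject H₀.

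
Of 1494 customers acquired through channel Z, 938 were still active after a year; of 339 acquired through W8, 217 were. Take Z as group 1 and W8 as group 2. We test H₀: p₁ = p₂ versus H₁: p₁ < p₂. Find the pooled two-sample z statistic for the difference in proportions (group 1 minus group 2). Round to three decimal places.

p̂₁ = 938/1494 ≈ 0.62784, p̂₂ = 217/339 ≈ 0.64012.
Pooled p̂ = (938+217)/(1494+339) = 1155/1833 = 0.63011.
SE = √(0.23307 × 0.0036192) = 0.02904.
z = (0.62784 − 0.64012)/0.02904 = -0.01228/0.02904 = -0.423.

z = -0.423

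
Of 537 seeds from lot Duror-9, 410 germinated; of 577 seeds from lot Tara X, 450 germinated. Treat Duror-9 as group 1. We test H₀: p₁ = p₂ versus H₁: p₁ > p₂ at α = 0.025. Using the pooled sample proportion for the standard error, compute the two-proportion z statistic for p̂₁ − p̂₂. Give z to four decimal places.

p̂₁ = 410/537 = 0.763501, p̂₂ = 450/577 = 0.779896.
Pooled p̂ = (410+450)/(537+577) = 860/1114 = 0.771993.
SE = √(0.17602 × 0.0035953) = 0.025156.
z = (0.763501 − 0.779896)/0.025156 = -0.016395/0.025156 = -0.6517.
p-value = P(Z > -0.652) ≈ 0.7427; since p > α = 0.025, fail to reject H₀.

z = -0.6517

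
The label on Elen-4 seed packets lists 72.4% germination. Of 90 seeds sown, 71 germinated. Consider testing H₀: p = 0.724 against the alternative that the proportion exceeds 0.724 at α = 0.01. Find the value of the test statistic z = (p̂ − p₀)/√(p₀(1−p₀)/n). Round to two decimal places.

z = 1.38

p̂ = 71/90 ≈ 0.7889.
Under H₀, SE = √(0.724·0.276/90) = √(0.00222027) = 0.0471.
z = (0.7889 − 0.724)/0.0471 = 0.0649/0.0471 = 1.38.
p-value = P(Z > 1.377) ≈ 0.0842. With α = 0.01, fail to reject H₀.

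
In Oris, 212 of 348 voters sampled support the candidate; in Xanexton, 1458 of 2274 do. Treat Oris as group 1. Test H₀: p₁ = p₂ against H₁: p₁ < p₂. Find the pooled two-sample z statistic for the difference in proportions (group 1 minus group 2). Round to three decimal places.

p̂₁ = 212/348 ≈ 0.60920, p̂₂ = 1458/2274 ≈ 0.64116.
Pooled p̂ = (212+1458)/(348+2274) = 1670/2622 = 0.63692.
SE = √(p̂(1−p̂)(1/n₁+1/n₂)) = √(0.63692·0.36308·0.00331332) = √(0.000766216) = 0.02768.
z = (0.60920 − 0.64116)/0.02768 = -0.03196/0.02768 = -1.155.

z = -1.155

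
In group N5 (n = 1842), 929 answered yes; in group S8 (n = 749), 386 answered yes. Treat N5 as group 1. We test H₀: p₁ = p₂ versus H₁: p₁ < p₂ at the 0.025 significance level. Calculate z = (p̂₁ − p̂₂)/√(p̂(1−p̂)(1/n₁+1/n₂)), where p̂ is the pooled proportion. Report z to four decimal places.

p̂₁ = 929/1842 = 0.504343, p̂₂ = 386/749 = 0.515354.
Pooled p̂ = (929+386)/(1842+749) = 1315/2591 = 0.507526.
SE = √(p̂(1−p̂)(1/n₁+1/n₂)) = √(0.507526·0.492474·0.001878) = √(0.000469394) = 0.021666.
z = (0.504343 − 0.515354)/0.021666 = -0.011011/0.021666 = -0.5082.
p-value = P(Z < -0.508) ≈ 0.3057; since p > α = 0.025, fail to reject H₀.

z = -0.5082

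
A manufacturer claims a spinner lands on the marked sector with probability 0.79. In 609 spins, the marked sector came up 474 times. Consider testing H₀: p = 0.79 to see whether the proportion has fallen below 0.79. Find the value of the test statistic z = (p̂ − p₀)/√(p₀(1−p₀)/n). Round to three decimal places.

p̂ = 474/609 = 0.77833.
SE = √(p₀(1−p₀)/n) = √(0.1659/609) = 0.01650.
z = (0.77833 − 0.79)/0.01650 = -0.01167/0.01650 = -0.707.
p-value = P(Z < -0.707) ≈ 0.2397.

z = -0.707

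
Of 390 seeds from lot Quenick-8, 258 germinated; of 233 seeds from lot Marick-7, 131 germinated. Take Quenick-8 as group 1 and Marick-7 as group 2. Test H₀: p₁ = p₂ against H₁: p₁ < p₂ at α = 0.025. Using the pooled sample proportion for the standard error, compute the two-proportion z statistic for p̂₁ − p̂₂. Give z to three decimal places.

p̂₁ = 258/390 ≈ 0.66154, p̂₂ = 131/233 ≈ 0.56223.
Pooled p̂ = (258+131)/(390+233) = 389/623 = 0.62440.
SE = √(0.234525 × 0.00685595) = 0.04010.
z = (0.66154 − 0.56223)/0.04010 = 0.09931/0.04010 = 2.477.
p-value = P(Z < 2.477) ≈ 0.9934, so at α = 0.025 we fail to reject H₀.

z = 2.477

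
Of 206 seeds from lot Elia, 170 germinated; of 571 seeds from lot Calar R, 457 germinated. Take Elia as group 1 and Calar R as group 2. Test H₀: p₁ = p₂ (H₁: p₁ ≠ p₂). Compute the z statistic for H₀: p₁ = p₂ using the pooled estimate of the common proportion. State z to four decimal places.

p̂₁ = 170/206 ≈ 0.825243, p̂₂ = 457/571 ≈ 0.800350.
Pooled p̂ = (170+457)/(206+571) = 627/777 = 0.806950.
SE = √(0.155782 × 0.00660568) = 0.032079.
z = (0.825243 − 0.800350)/0.032079 = 0.024893/0.032079 = 0.7760.
p-value = 2·P(Z > 0.776) ≈ 0.4378.

z = 0.7760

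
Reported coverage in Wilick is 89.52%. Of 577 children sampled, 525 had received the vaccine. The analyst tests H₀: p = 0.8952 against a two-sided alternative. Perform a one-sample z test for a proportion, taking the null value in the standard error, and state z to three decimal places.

z = 1.151

p̂ = 525/577 ≈ 0.90988.
Under H₀, SE = √(0.8952·0.1048/577) = √(0.000162594) = 0.01275.
z = (0.90988 − 0.8952)/0.01275 = 0.01468/0.01275 = 1.151.
p-value = 2·P(Z > 1.151) ≈ 0.2497.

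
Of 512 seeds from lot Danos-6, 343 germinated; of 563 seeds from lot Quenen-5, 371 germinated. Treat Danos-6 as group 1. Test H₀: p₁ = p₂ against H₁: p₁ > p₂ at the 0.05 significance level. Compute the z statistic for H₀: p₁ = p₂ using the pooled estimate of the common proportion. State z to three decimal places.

p̂₁ = 343/512 ≈ 0.66992, p̂₂ = 371/563 ≈ 0.65897.
Pooled p̂ = (343+371)/(512+563) = 714/1075 = 0.66419.
SE = √(p̂(1−p̂)(1/n₁+1/n₂)) = √(0.66419·0.33581·0.00372932) = √(0.000831799) = 0.02884.
z = (0.66992 − 0.65897)/0.02884 = 0.01095/0.02884 = 0.380.
p-value = P(Z > 0.380) ≈ 0.3521. With α = 0.05, fail to reject H₀.

z = 0.380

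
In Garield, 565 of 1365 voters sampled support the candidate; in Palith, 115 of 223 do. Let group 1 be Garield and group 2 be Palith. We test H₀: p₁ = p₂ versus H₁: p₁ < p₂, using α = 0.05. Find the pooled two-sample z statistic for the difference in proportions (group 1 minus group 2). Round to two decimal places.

p̂₁ = 565/1365 = 0.4139, p̂₂ = 115/223 = 0.5157.
Pooled p̂ = (565+115)/(1365+223) = 680/1588 = 0.4282.
SE = √(0.244846 × 0.00521691) = 0.0357.
z = (0.4139 − 0.5157)/0.0357 = -0.1018/0.0357 = -2.85.
p-value = P(Z < -2.848) ≈ 0.0022. With α = 0.05, reject H₀.

z = -2.85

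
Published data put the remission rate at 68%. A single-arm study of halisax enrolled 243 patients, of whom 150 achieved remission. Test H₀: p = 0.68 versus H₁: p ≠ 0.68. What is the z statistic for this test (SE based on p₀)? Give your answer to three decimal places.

p̂ = 150/243 = 0.61728.
Standard error under H₀: √(0.68×0.32/243) = 0.02992.
z = (0.61728 − 0.68)/0.02992 = -0.06272/0.02992 = -2.096.

z = -2.096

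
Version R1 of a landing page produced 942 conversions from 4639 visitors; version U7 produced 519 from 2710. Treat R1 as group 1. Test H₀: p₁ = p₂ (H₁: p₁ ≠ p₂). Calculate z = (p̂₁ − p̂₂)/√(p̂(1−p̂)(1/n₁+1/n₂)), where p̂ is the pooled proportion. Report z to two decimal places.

p̂₁ = 942/4639 ≈ 0.20306, p̂₂ = 519/2710 ≈ 0.19151.
Pooled p̂ = (942+519)/(4639+2710) = 1461/7349 = 0.19880.
SE = √(0.15928 × 0.000584567) = 0.00965.
z = (0.20306 − 0.19151)/0.00965 = 0.01155/0.00965 = 1.20.
Two-sided p-value ≈ 2·Φ(−1.197) = 0.2314.

z = 1.20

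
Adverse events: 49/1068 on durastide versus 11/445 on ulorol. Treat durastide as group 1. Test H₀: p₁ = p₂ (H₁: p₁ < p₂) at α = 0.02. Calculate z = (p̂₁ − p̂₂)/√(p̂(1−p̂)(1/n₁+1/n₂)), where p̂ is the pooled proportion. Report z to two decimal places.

p̂₁ = 49/1068 = 0.04588, p̂₂ = 11/445 = 0.02472.
Pooled p̂ = (49+11)/(1068+445) = 60/1513 = 0.03966.
SE = √(p̂(1−p̂)(1/n₁+1/n₂)) = √(0.03966·0.96034·0.00318352) = √(0.00012124) = 0.01101.
z = (0.04588 − 0.02472)/0.01101 = 0.02116/0.01101 = 1.92.
p-value = P(Z < 1.922) ≈ 0.9727. With α = 0.02, fail to reject H₀.

z = 1.92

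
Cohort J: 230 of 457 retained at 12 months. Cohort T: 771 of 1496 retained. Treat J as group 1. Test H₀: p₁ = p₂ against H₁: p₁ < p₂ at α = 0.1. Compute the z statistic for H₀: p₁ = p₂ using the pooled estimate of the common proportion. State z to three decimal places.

z = -0.453

p̂₁ = 230/457 ≈ 0.503282, p̂₂ = 771/1496 ≈ 0.515374.
Pooled p̂ = (230+771)/(457+1496) = 1001/1953 = 0.512545.
SE = √(p̂(1−p̂)(1/n₁+1/n₂)) = √(0.512545·0.487455·0.00285663) = √(0.000713709) = 0.026715.
z = (0.503282 − 0.515374)/0.026715 = -0.012092/0.026715 = -0.453.
p-value = P(Z < -0.453) ≈ 0.3254; since p > α = 0.1, fail to reject H₀.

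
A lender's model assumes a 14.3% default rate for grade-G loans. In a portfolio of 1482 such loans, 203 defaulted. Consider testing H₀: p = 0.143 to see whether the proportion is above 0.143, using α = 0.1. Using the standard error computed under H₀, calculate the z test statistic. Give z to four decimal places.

p̂ = 203/1482 ≈ 0.136977.
SE = √(p₀(1−p₀)/n) = √(0.12255/1482) = 0.009094.
z = (0.136977 − 0.143)/0.009094 = -0.006023/0.009094 = -0.6623.
p-value = P(Z > -0.662) ≈ 0.7461; since p > α = 0.1, fail to reject H₀.

z = -0.6623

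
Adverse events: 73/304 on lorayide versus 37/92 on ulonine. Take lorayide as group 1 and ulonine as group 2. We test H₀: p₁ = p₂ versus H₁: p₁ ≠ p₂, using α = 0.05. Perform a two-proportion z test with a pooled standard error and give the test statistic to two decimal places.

p̂₁ = 73/304 ≈ 0.2401, p̂₂ = 37/92 ≈ 0.4022.
Pooled p̂ = (73+37)/(304+92) = 110/396 = 0.2778.
SE = √(0.200617 × 0.014159) = 0.0533.
z = (0.2401 − 0.4022)/0.0533 = -0.1621/0.0533 = -3.04.
Two-sided p-value ≈ 2·Φ(−3.040) = 0.0024, so at α = 0.05 we reject H₀.

z = -3.04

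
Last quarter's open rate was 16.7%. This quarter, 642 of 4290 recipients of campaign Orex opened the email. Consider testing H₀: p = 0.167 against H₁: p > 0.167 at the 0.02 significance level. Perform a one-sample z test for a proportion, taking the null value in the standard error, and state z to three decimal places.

z = -3.047

p̂ = 642/4290 ≈ 0.149650.
SE = √(p₀(1−p₀)/n) = √(0.13911/4290) = 0.005694.
z = (0.149650 − 0.167)/0.005694 = -0.017350/0.005694 = -3.047.
p-value = P(Z > -3.047) ≈ 0.9988. With α = 0.02, fail to reject H₀.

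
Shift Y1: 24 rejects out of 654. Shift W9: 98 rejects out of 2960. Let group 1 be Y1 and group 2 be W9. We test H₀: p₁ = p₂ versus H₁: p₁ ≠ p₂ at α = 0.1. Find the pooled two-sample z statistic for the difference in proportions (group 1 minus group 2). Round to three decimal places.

p̂₁ = 24/654 ≈ 0.03670, p̂₂ = 98/2960 ≈ 0.03311.
Pooled p̂ = (24+98)/(654+2960) = 122/3614 = 0.03376.
SE = √(0.032618 × 0.00186689) = 0.00780.
z = (0.03670 − 0.03311)/0.00780 = 0.00359/0.00780 = 0.460.
p-value = 2·P(Z > 0.460) ≈ 0.6456. With α = 0.1, fail to reject H₀.

z = 0.460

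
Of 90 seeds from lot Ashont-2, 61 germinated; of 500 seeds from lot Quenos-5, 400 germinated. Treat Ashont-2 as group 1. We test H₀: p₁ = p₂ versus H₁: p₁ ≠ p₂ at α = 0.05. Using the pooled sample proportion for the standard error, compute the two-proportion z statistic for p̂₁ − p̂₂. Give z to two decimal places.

z = -2.58

p̂₁ = 61/90 = 0.6778, p̂₂ = 400/500 = 0.8000.
Pooled p̂ = (61+400)/(90+500) = 461/590 = 0.7814.
SE = √(0.170839 × 0.0131111) = 0.0473.
z = (0.6778 − 0.8000)/0.0473 = -0.1222/0.0473 = -2.58.
Two-sided p-value ≈ 2·Φ(−2.582) = 0.0098, so at α = 0.05 we reject H₀.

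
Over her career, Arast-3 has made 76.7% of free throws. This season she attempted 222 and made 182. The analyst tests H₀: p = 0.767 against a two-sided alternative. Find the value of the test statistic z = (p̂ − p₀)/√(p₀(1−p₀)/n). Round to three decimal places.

z = 1.862

p̂ = 182/222 = 0.81982.
Under H₀, SE = √(0.767·0.233/222) = √(0.000805005) = 0.02837.
z = (0.81982 − 0.767)/0.02837 = 0.05282/0.02837 = 1.862.
p-value = 2·P(Z > 1.862) ≈ 0.0627.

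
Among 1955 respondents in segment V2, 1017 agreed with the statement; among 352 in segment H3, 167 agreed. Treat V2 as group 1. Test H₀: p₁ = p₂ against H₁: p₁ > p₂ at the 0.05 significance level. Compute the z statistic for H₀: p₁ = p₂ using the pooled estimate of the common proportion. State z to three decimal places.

z = 1.582

p̂₁ = 1017/1955 = 0.52020, p̂₂ = 167/352 = 0.47443.
Pooled p̂ = (1017+167)/(1955+352) = 1184/2307 = 0.51322.
SE = √(p̂(1−p̂)(1/n₁+1/n₂)) = √(0.51322·0.48678·0.00335242) = √(0.000837519) = 0.02894.
z = (0.52020 − 0.47443)/0.02894 = 0.04577/0.02894 = 1.582.
p-value = P(Z > 1.582) ≈ 0.0569. With α = 0.05, fail to reject H₀.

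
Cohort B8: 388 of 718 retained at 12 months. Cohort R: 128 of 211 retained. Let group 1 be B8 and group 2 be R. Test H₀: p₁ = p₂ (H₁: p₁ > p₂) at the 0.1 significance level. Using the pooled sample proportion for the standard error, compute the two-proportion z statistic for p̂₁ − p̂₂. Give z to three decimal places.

z = -1.702

p̂₁ = 388/718 ≈ 0.540390, p̂₂ = 128/211 ≈ 0.606635.
Pooled p̂ = (388+128)/(718+211) = 516/929 = 0.555436.
SE = √(p̂(1−p̂)(1/n₁+1/n₂)) = √(0.555436·0.444564·0.00613209) = √(0.00151418) = 0.038912.
z = (0.540390 − 0.606635)/0.038912 = -0.066245/0.038912 = -1.702.
p-value = P(Z > -1.702) ≈ 0.9557. With α = 0.1, fail to reject H₀.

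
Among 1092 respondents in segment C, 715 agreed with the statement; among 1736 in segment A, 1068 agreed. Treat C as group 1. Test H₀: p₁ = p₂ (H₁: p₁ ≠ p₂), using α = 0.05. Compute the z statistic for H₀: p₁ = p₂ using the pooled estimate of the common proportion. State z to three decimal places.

p̂₁ = 715/1092 ≈ 0.65476, p̂₂ = 1068/1736 ≈ 0.61521.
Pooled p̂ = (715+1068)/(1092+1736) = 1783/2828 = 0.63048.
SE = √(0.232975 × 0.00149179) = 0.01864.
z = (0.65476 − 0.61521)/0.01864 = 0.03955/0.01864 = 2.122.
Two-sided p-value ≈ 2·Φ(−2.122) = 0.0339. With α = 0.05, reject H₀.

z = 2.122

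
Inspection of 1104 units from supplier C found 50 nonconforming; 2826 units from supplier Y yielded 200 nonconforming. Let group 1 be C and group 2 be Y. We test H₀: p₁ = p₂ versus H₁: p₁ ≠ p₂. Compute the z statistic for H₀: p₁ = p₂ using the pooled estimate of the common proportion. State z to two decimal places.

z = -2.94

p̂₁ = 50/1104 = 0.04529, p̂₂ = 200/2826 = 0.07077.
Pooled p̂ = (50+200)/(1104+2826) = 250/3930 = 0.06361.
SE = √(0.0595666 × 0.00125965) = 0.00866.
z = (0.04529 − 0.07077)/0.00866 = -0.02548/0.00866 = -2.94.
p-value = 2·P(Z > 2.942) ≈ 0.0033.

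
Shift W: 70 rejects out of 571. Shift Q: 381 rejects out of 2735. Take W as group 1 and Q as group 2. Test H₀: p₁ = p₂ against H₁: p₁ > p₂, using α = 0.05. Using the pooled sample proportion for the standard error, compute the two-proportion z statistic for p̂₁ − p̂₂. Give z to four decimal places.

p̂₁ = 70/571 ≈ 0.122592, p̂₂ = 381/2735 ≈ 0.139305.
Pooled p̂ = (70+381)/(571+2735) = 451/3306 = 0.136419.
SE = √(p̂(1−p̂)(1/n₁+1/n₂)) = √(0.136419·0.863581·0.00211694) = √(0.000249394) = 0.015792.
z = (0.122592 − 0.139305)/0.015792 = -0.016713/0.015792 = -1.0583.
p-value = P(Z > -1.058) ≈ 0.8550; since p > α = 0.05, fail to reject H₀.

z = -1.0583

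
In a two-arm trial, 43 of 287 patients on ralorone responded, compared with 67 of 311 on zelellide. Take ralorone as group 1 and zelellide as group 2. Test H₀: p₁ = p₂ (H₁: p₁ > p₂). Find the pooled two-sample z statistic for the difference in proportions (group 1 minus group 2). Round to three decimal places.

z = -2.069

p̂₁ = 43/287 = 0.14983, p̂₂ = 67/311 = 0.21543.
Pooled p̂ = (43+67)/(287+311) = 110/598 = 0.18395.
SE = √(p̂(1−p̂)(1/n₁+1/n₂)) = √(0.18395·0.81605·0.00669975) = √(0.0010057) = 0.03171.
z = (0.14983 − 0.21543)/0.03171 = -0.06560/0.03171 = -2.069.
p-value = P(Z > -2.069) ≈ 0.9807.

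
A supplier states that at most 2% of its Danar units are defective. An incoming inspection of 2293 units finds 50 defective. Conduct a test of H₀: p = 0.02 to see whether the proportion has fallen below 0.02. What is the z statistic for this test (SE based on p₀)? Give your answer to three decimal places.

p̂ = 50/2293 = 0.0218055.
Under H₀, SE = √(0.02·0.98/2293) = √(8.54775e-06) = 0.0029237.
z = (0.0218055 − 0.02)/0.0029237 = 0.0018055/0.0029237 = 0.618.

z = 0.618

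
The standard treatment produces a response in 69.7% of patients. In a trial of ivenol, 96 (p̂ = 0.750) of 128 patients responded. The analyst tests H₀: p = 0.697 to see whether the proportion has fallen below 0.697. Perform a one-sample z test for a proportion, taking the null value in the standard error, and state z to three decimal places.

p̂ = 96/128 = 0.75000.
Under H₀, SE = √(0.697·0.303/128) = √(0.00164993) = 0.04062.
z = (0.75000 − 0.697)/0.04062 = 0.05300/0.04062 = 1.305.
p-value = P(Z < 1.305) ≈ 0.9040.

z = 1.305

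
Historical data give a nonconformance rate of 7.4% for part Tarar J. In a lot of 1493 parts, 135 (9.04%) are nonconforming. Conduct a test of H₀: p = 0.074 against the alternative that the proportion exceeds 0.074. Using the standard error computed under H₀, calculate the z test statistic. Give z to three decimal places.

z = 2.424

p̂ = 135/1493 = 0.090422.
Standard error under H₀: √(0.074×0.926/1493) = 0.006775.
z = (0.090422 − 0.074)/0.006775 = 0.016422/0.006775 = 2.424.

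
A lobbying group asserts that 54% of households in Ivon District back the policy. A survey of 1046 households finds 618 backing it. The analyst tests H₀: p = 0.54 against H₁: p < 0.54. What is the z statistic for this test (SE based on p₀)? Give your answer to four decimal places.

z = 3.2979

p̂ = 618/1046 = 0.5908222.
SE = √(p₀(1−p₀)/n) = √(0.2484/1046) = 0.0154103.
z = (0.5908222 − 0.54)/0.0154103 = 0.0508222/0.0154103 = 3.2979.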